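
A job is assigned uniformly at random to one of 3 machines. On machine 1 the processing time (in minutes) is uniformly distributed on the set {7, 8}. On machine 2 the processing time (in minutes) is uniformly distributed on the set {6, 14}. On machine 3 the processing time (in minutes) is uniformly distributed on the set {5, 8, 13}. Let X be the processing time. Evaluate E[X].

157/18

E[X | machine 1] = (7+8)/2 = 15/2.
E[X | machine 2] = (6+14)/2 = 10.
E[X | machine 3] = (5+8+13)/3 = 26/3.
By the law of total expectation,
E[X] = (1/3)·(15/2) + (1/3)·(10) + (1/3)·(26/3) = 157/18.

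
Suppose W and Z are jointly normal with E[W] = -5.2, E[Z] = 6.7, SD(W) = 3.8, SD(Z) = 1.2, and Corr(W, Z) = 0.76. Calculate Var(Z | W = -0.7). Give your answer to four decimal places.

0.6083

For a bivariate normal, Var(Z | W=x) = σ_Z²(1 − ρ²).
Var(Z | W=-0.7) = (1.2)²·(1 − (0.76)²) = 1.44·0.4224 = 0.6083.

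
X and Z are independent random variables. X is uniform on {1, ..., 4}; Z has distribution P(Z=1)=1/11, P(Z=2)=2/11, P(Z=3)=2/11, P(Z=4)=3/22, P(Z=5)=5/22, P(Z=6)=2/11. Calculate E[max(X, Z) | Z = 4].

4

P(Z = 4) = 3/22.
Summing max(X,Z)·P(x,y) over outcomes with Z = 4 gives 6/11.
E[max(X, Z) | Z = 4] = (6/11) / (3/22) = 4.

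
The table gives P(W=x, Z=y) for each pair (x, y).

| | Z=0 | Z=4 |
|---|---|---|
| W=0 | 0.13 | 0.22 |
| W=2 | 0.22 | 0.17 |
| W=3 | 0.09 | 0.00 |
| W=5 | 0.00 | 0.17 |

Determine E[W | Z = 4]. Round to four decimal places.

P(Z = 4) = 0.56.
Σ W·P over the event = 0·(0.22) + 2·(0.17) + 5·(0.17) = 1.19.
E[W | Z = 4] = (1.19) / (0.56) = 2.1250.

2.1250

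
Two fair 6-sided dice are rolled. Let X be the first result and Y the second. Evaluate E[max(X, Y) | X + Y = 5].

Outcomes with X + Y = 5: (1,4), (2,3), (3,2), (4,1), each with probability 1/36.
E[max(X, Y) | X + Y = 5] = (4 + 3 + 3 + 4) / 4 = 7/2.

7/2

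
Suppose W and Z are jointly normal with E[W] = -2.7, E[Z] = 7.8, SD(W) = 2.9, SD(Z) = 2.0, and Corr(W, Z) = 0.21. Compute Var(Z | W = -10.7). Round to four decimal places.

For a bivariate normal, Var(Z | W=x) = σ_Z²(1 − ρ²).
Var(Z | W=-10.7) = (2.0)²·(1 − (0.21)²) = 4·0.9559 = 3.8236.

3.8236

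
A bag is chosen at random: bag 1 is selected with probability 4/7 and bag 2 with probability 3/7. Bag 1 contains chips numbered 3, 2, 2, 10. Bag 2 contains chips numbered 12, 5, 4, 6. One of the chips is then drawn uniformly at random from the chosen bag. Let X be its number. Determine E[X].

E[X | bag 1] = (3+2+2+10)/4 = 17/4.
E[X | bag 2] = (12+5+4+6)/4 = 27/4.
By the law of total expectation,
E[X] = (4/7)·(17/4) + (3/7)·(27/4) = 149/28.

149/28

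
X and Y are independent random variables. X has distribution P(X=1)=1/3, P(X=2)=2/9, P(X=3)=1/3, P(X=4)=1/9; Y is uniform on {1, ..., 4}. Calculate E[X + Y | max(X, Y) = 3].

P(max(X, Y) = 3) = 7/18.
Summing (X+Y)·P(x,y) over outcomes with max(X, Y) = 3 gives 67/36.
E[X + Y | max(X, Y) = 3] = (67/36) / (7/18) = 67/14.

67/14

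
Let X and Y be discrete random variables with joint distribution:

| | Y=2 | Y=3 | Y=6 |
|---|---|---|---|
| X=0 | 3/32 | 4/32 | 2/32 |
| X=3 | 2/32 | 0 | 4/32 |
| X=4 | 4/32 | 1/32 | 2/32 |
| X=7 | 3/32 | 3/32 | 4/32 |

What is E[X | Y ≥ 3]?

P(Y ≥ 3) = 5/8.
Summing X·P(X=x,Y=y) over the conditioning event gives 73/32.
E[X | Y ≥ 3] = (73/32) / (5/8) = 73/20.

73/20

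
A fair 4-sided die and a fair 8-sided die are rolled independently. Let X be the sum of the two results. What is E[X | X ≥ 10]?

P(X ≥ 10) = 3/16.
Σ over the event: 10·3/32 + 11·1/16 + 12·1/32 = 2.
E[X | X ≥ 10] = (2) / (3/16) = 32/3.

32/3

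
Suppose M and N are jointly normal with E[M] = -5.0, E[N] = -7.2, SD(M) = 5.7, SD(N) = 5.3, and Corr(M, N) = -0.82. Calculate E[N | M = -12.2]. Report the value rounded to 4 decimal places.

The regression of N on M has slope ρ·σ_N/σ_M and passes through (μ_M, μ_N).
E[N | M=-12.2] = -7.2 + (-0.82)·(5.3/5.7)·(-12.2 − (-5.0)) = -7.2 + (-0.76246)·(-7.2) = -1.7103.

-1.7103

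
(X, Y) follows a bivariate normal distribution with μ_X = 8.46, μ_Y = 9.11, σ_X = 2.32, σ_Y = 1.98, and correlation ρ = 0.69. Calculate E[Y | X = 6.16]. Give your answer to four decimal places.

7.7556

For a bivariate normal, E[Y | X=x] = μ_Y + ρ·(σ_Y/σ_X)·(x − μ_X).
E[Y | X=6.16] = 9.11 + (0.69)·(1.98/2.32)·(6.16 − (8.46)) = 9.11 + (0.58888)·(-2.3) = 7.7556.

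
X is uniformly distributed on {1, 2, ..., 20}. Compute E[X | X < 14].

P(X < 14) = 13/20.
E[X | X < 14] = (91/20) / (13/20) = 7.

7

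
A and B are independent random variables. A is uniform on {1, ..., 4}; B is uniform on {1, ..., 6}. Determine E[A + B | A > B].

5

P(A > B) = 1/4.
Summing (A+B)·P(x,y) over outcomes with A > B gives 5/4.
E[A + B | A > B] = (5/4) / (1/4) = 5.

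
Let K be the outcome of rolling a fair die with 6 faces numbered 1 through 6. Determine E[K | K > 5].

Given K > 5, K is equally likely to be any of {6}.
E[K | K > 5] = (6) / 1 = 6.

6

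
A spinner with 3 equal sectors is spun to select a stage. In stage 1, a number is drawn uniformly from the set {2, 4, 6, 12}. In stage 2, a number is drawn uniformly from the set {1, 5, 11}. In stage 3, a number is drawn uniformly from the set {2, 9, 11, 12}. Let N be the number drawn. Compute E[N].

121/18

E[N | stage 1] = (2+4+6+12)/4 = 6.
E[N | stage 2] = (1+5+11)/3 = 17/3.
E[N | stage 3] = (2+9+11+12)/4 = 17/2.
By the law of total expectation,
E[N] = (1/3)·(6) + (1/3)·(17/3) + (1/3)·(17/2) = 121/18.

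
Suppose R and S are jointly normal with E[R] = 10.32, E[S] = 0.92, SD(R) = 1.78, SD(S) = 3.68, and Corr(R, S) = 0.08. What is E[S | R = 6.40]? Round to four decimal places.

0.2717

E[S | R=x] = μ_S + ρ(σ_S/σ_R)(x − μ_R) for jointly normal variables.
E[S | R=6.40] = 0.92 + (0.08)·(3.68/1.78)·(6.40 − (10.32)) = 0.92 + (0.16539)·(-3.92) = 0.2717.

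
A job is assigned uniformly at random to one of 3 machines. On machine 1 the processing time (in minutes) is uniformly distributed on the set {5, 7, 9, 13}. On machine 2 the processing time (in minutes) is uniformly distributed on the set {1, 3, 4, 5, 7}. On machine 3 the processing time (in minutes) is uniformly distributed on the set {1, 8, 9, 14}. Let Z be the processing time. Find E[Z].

41/6

E[Z | machine 1] = (5+7+9+13)/4 = 17/2.
E[Z | machine 2] = (1+3+4+5+7)/5 = 4.
E[Z | machine 3] = (1+8+9+14)/4 = 8.
By the law of total expectation,
E[Z] = (1/3)·(17/2) + (1/3)·(4) + (1/3)·(8) = 41/6.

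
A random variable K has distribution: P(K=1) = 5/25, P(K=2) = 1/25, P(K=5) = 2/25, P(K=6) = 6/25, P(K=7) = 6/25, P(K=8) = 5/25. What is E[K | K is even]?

P(K is even) = 12/25.
Σ over the event: 2·1/25 + 6·6/25 + 8·1/5 = 78/25.
E[K | K is even] = (78/25) / (12/25) = 13/2.

13/2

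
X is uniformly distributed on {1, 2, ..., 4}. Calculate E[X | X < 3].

3/2

Given X < 3, X is equally likely to be any of {1, 2}.
E[X | X < 3] = (1 + 2) / 2 = 3/2.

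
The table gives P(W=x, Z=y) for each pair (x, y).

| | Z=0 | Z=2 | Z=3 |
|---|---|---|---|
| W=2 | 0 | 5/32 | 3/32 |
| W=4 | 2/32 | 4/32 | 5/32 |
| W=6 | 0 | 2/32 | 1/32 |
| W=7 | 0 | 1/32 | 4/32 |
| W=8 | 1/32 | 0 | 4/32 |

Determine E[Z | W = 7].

P(W = 7) = 5/32.
Σ Z·P over the event = 2·(1/32) + 3·(4/32) = 7/16.
E[Z | W = 7] = (7/16) / (5/32) = 14/5.

14/5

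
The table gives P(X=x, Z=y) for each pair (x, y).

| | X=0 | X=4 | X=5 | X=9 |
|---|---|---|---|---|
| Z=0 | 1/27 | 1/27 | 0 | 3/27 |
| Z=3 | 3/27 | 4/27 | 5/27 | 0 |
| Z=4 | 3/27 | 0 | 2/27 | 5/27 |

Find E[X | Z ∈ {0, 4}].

P(Z ∈ {0, 4}) = 5/9.
Σ X·P over the event = 0·(1/27) + 0·(3/27) + 4·(1/27) + 5·(2/27) + 9·(3/27) + 9·(5/27) = 86/27.
E[X | Z ∈ {0, 4}] = (86/27) / (5/9) = 86/15.

86/15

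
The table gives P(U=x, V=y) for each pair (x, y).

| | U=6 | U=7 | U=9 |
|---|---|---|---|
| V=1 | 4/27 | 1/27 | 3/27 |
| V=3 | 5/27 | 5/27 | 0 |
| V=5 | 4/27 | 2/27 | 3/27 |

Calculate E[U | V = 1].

29/4

P(V = 1) = 8/27.
Σ U·P over the event = 6·(4/27) + 7·(1/27) + 9·(3/27) = 58/27.
E[U | V = 1] = (58/27) / (8/27) = 29/4.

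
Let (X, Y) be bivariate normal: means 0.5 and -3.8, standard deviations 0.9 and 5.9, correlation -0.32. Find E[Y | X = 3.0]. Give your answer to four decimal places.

-9.0444

For a bivariate normal, E[Y | X=x] = μ_Y + ρ·(σ_Y/σ_X)·(x − μ_X).
E[Y | X=3.0] = -3.8 + (-0.32)·(5.9/0.9)·(3.0 − (0.5)) = -3.8 + (-2.097778)·(2.5) = -9.0444.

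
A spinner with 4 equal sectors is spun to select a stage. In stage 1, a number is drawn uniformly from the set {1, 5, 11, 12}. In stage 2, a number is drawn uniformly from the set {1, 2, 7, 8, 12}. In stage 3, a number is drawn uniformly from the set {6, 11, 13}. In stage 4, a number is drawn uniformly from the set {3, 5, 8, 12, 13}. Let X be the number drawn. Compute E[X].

629/80

E[X | stage 1] = (1+5+11+12)/4 = 29/4.
E[X | stage 2] = (1+2+7+8+12)/5 = 6.
E[X | stage 3] = (6+11+13)/3 = 10.
E[X | stage 4] = (3+5+8+12+13)/5 = 41/5.
E[X] = (1/4)·(29/4) + (1/4)·(6) + (1/4)·(10) + (1/4)·(41/5) = 629/80.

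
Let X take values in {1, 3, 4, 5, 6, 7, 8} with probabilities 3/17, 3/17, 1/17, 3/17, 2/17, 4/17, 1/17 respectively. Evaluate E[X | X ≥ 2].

38/7

P(X ≥ 2) = 14/17.
Σ over the event: 3·3/17 + 4·1/17 + 5·3/17 + 6·2/17 + 7·4/17 + 8·1/17 = 76/17.
E[X | X ≥ 2] = (76/17) / (14/17) = 38/7.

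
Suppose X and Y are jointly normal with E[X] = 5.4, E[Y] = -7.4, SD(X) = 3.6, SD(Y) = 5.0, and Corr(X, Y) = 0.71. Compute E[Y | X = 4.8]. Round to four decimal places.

-7.9917

E[Y | X=x] = μ_Y + ρ(σ_Y/σ_X)(x − μ_X) for jointly normal variables.
E[Y | X=4.8] = -7.4 + (0.71)·(5.0/3.6)·(4.8 − (5.4)) = -7.4 + (0.98611)·(-0.6) = -7.9917.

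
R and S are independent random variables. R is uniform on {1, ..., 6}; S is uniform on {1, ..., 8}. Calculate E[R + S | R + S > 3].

376/45

P(R + S > 3) = 15/16.
Summing (R+S)·P(x,y) over outcomes with R + S > 3 gives 47/6.
E[R + S | R + S > 3] = (47/6) / (15/16) = 376/45.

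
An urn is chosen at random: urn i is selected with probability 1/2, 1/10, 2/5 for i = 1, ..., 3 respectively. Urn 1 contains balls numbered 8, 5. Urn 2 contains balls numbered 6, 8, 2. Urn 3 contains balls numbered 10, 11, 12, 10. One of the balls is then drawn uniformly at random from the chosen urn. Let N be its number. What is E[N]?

97/12

E[N | urn 1] = (8+5)/2 = 13/2.
E[N | urn 2] = (6+8+2)/3 = 16/3.
E[N | urn 3] = (10+11+12+10)/4 = 43/4.
E[N] = (1/2)·(13/2) + (1/10)·(16/3) + (2/5)·(43/4) = 97/12.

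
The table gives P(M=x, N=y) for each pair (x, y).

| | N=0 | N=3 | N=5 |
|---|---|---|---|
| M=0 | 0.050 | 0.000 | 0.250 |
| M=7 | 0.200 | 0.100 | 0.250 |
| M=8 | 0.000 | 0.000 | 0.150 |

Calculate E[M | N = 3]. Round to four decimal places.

7.0000

P(N = 3) = 0.100.
Σ M·P over the event = 7·(0.100) = 0.700.
E[M | N = 3] = (0.700) / (0.100) = 7.0000.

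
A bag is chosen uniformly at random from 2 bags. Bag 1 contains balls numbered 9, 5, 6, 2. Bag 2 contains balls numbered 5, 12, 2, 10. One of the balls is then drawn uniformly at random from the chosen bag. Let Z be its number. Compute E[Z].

51/8

E[Z | bag 1] = (9+5+6+2)/4 = 11/2.
E[Z | bag 2] = (5+12+2+10)/4 = 29/4.
E[Z] = (1/2)·(11/2) + (1/2)·(29/4) = 51/8.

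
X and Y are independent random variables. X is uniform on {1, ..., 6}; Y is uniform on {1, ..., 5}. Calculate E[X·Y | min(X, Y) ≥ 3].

P(min(X, Y) ≥ 3) = 2/5.
Summing XY·P(x,y) over outcomes with min(X, Y) ≥ 3 gives 36/5.
E[X·Y | min(X, Y) ≥ 3] = (36/5) / (2/5) = 18.

18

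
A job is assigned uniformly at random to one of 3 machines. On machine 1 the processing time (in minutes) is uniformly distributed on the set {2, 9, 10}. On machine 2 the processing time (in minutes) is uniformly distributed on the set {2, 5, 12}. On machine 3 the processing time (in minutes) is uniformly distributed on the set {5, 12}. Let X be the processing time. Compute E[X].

E[X | machine 1] = (2+9+10)/3 = 7.
E[X | machine 2] = (2+5+12)/3 = 19/3.
E[X | machine 3] = (5+12)/2 = 17/2.
By the law of total expectation,
E[X] = (1/3)·(7) + (1/3)·(19/3) + (1/3)·(17/2) = 131/18.

131/18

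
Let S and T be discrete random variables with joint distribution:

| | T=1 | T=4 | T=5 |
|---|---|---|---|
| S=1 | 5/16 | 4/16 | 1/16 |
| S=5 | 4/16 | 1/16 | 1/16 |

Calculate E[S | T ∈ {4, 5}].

15/7

P(T ∈ {4, 5}) = 7/16.
Summing S·P(S=x,T=y) over the conditioning event gives 15/16.
E[S | T ∈ {4, 5}] = (15/16) / (7/16) = 15/7.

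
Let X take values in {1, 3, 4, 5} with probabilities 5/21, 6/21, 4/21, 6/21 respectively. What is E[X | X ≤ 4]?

P(X ≤ 4) = 5/7.
Σ over the event: 1·5/21 + 3·2/7 + 4·4/21 = 13/7.
E[X | X ≤ 4] = (13/7) / (5/7) = 13/5.

13/5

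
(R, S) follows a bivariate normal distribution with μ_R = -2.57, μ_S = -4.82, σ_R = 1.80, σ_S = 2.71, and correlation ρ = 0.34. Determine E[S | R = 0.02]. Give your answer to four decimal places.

-3.4942

E[S | R=x] = μ_S + ρ(σ_S/σ_R)(x − μ_R) for jointly normal variables.
E[S | R=0.02] = -4.82 + (0.34)·(2.71/1.80)·(0.02 − (-2.57)) = -4.82 + (0.51189)·(2.59) = -3.4942.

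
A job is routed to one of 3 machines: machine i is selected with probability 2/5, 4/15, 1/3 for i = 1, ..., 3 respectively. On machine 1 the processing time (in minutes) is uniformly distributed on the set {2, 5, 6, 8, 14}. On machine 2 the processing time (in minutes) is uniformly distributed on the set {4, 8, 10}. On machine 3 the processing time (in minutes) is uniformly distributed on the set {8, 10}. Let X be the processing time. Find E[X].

E[X | machine 1] = (2+5+6+8+14)/5 = 7.
E[X | machine 2] = (4+8+10)/3 = 22/3.
E[X | machine 3] = (8+10)/2 = 9.
By the law of total expectation,
E[X] = (2/5)·(7) + (4/15)·(22/3) + (1/3)·(9) = 349/45.

349/45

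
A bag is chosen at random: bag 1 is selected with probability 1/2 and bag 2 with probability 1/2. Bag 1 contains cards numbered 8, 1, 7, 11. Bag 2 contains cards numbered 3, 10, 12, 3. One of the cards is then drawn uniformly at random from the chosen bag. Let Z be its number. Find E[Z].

55/8

E[Z | bag 1] = (8+1+7+11)/4 = 27/4.
E[Z | bag 2] = (3+10+12+3)/4 = 7.
By the law of total expectation,
E[Z] = (1/2)·(27/4) + (1/2)·(7) = 55/8.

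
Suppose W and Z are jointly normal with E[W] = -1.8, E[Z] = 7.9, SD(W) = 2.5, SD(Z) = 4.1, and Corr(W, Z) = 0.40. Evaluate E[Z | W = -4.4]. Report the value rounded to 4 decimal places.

For a bivariate normal, E[Z | W=x] = μ_Z + ρ·(σ_Z/σ_W)·(x − μ_W).
E[Z | W=-4.4] = 7.9 + (0.40)·(4.1/2.5)·(-4.4 − (-1.8)) = 7.9 + (0.656)·(-2.6) = 6.1944.

6.1944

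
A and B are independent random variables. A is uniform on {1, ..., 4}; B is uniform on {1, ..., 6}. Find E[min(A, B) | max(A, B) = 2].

Outcomes with max(A, B) = 2: (1,2), (2,1), (2,2), each with probability 1/24.
E[min(A, B) | max(A, B) = 2] = (1 + 1 + 2) / 3 = 4/3.

4/3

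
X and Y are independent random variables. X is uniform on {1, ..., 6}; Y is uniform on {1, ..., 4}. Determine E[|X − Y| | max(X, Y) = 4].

12/7

Outcomes with max(X, Y) = 4: (1,4), (2,4), (3,4), (4,1), (4,2), (4,3), (4,4), each with probability 1/24.
E[|X − Y| | max(X, Y) = 4] = (3 + 2 + 1 + 3 + 2 + 1 + 0) / 7 = 12/7.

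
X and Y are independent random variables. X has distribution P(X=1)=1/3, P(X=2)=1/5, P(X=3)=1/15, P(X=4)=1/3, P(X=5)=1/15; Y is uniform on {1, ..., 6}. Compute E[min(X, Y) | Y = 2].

5/3

P(Y = 2) = 1/6.
Summing min(X,Y)·P(x,y) over outcomes with Y = 2 gives 5/18.
E[min(X, Y) | Y = 2] = (5/18) / (1/6) = 5/3.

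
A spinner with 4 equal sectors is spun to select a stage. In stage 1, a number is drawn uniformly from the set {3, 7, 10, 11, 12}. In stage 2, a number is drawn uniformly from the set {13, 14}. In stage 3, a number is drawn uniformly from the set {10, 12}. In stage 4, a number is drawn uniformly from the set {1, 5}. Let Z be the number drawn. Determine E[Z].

361/40

E[Z | stage 1] = (3+7+10+11+12)/5 = 43/5.
E[Z | stage 2] = (13+14)/2 = 27/2.
E[Z | stage 3] = (10+12)/2 = 11.
E[Z | stage 4] = (1+5)/2 = 3.
By the law of total expectation,
E[Z] = (1/4)·(43/5) + (1/4)·(27/2) + (1/4)·(11) + (1/4)·(3) = 361/40.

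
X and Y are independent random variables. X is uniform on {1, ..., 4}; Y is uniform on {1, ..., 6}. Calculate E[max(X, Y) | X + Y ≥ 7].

51/10

P(X + Y ≥ 7) = 5/12.
Summing max(X,Y)·P(x,y) over outcomes with X + Y ≥ 7 gives 17/8.
E[max(X, Y) | X + Y ≥ 7] = (17/8) / (5/12) = 51/10.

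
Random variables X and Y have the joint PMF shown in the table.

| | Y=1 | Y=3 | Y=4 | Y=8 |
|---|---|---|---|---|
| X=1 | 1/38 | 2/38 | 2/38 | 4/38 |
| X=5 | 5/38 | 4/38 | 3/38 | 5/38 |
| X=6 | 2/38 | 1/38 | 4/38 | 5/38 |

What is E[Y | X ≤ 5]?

58/13

P(X ≤ 5) = 13/19.
Σ Y·P over the event = 1·(1/38) + 3·(2/38) + 4·(2/38) + 8·(4/38) + 1·(5/38) + 3·(4/38) + 4·(3/38) + 8·(5/38) = 58/19.
E[Y | X ≤ 5] = (58/19) / (13/19) = 58/13.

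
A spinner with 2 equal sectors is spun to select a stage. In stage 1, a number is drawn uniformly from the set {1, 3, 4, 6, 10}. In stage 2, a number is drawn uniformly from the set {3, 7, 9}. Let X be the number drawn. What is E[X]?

167/30

E[X | stage 1] = (1+3+4+6+10)/5 = 24/5.
E[X | stage 2] = (3+7+9)/3 = 19/3.
By the law of total expectation,
E[X] = (1/2)·(24/5) + (1/2)·(19/3) = 167/30.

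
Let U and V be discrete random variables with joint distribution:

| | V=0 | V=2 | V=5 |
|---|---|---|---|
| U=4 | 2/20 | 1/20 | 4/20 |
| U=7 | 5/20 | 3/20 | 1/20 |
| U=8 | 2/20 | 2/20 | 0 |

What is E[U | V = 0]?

P(V = 0) = 9/20.
Σ U·P over the event = 4·(2/20) + 7·(5/20) + 8·(2/20) = 59/20.
E[U | V = 0] = (59/20) / (9/20) = 59/9.

59/9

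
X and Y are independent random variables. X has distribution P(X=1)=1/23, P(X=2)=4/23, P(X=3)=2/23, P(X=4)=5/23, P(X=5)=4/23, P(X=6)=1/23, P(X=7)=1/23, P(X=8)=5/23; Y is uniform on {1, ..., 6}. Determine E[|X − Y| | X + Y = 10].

P(X + Y = 10) = 8/69.
Summing |X−Y|·P(x,y) over outcomes with X + Y = 10 gives 1/3.
E[|X − Y| | X + Y = 10] = (1/3) / (8/69) = 23/8.

23/8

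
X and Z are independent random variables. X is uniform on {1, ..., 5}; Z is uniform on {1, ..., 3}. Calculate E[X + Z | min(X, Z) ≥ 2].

6

P(min(X, Z) ≥ 2) = 8/15.
Summing (X+Z)·P(x,y) over outcomes with min(X, Z) ≥ 2 gives 16/5.
E[X + Z | min(X, Z) ≥ 2] = (16/5) / (8/15) = 6.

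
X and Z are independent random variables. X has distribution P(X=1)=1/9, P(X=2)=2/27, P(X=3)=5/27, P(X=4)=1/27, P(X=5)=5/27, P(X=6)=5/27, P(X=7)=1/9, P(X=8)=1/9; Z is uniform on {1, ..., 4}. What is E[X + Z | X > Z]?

P(X > Z) = 79/108.
Summing (X+Z)·P(x,y) over outcomes with X > Z gives 629/108.
E[X + Z | X > Z] = (629/108) / (79/108) = 629/79.

629/79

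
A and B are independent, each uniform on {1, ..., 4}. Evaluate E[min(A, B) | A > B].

5/3

P(A > B) = 3/8.
Summing min(A,B)·P(x,y) over outcomes with A > B gives 5/8.
E[min(A, B) | A > B] = (5/8) / (3/8) = 5/3.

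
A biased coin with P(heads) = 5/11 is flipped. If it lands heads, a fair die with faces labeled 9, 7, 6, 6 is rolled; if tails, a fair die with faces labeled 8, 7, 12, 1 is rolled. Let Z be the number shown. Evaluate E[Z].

E[Z | heads] = (9+7+6+6)/4 = 7.
E[Z | tails] = (8+7+12+1)/4 = 7.
E[Z] = (5/11)·(7) + (6/11)·(7) = 7.

7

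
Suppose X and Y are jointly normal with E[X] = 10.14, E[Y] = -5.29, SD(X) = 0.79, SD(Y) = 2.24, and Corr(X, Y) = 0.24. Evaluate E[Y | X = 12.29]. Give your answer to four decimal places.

For a bivariate normal, E[Y | X=x] = μ_Y + ρ·(σ_Y/σ_X)·(x − μ_X).
E[Y | X=12.29] = -5.29 + (0.24)·(2.24/0.79)·(12.29 − (10.14)) = -5.29 + (0.68051)·(2.15) = -3.8269.

-3.8269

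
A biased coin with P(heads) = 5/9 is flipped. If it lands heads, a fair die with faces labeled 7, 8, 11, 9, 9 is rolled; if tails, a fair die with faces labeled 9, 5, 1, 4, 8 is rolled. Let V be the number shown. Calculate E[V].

328/45

E[V | heads] = (7+8+11+9+9)/5 = 44/5.
E[V | tails] = (9+5+1+4+8)/5 = 27/5.
E[V] = (5/9)·(44/5) + (4/9)·(27/5) = 328/45.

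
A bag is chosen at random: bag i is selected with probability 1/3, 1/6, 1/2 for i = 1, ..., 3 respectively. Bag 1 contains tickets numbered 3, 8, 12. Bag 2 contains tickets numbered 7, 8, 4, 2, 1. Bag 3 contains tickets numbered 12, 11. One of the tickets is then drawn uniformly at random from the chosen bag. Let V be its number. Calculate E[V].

E[V | bag 1] = (3+8+12)/3 = 23/3.
E[V | bag 2] = (7+8+4+2+1)/5 = 22/5.
E[V | bag 3] = (12+11)/2 = 23/2.
E[V] = (1/3)·(23/3) + (1/6)·(22/5) + (1/2)·(23/2) = 1627/180.

1627/180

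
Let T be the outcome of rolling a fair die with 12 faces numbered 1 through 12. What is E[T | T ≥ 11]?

Given T ≥ 11, T is equally likely to be any of {11, 12}.
E[T | T ≥ 11] = (11 + 12) / 2 = 23/2.

23/2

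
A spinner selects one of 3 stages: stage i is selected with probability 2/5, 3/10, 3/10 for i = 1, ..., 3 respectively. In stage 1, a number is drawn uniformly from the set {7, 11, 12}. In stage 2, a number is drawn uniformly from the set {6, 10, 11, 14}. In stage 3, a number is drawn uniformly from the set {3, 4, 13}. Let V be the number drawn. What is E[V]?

363/40

E[V | stage 1] = (7+11+12)/3 = 10.
E[V | stage 2] = (6+10+11+14)/4 = 41/4.
E[V | stage 3] = (3+4+13)/3 = 20/3.
By the law of total expectation,
E[V] = (2/5)·(10) + (3/10)·(41/4) + (3/10)·(20/3) = 363/40.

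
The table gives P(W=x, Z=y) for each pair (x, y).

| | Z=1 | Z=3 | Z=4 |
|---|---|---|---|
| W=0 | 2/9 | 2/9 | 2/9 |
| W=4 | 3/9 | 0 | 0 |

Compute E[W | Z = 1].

12/5

P(Z = 1) = 5/9.
Σ W·P over the event = 0·(2/9) + 4·(3/9) = 4/3.
E[W | Z = 1] = (4/3) / (5/9) = 12/5.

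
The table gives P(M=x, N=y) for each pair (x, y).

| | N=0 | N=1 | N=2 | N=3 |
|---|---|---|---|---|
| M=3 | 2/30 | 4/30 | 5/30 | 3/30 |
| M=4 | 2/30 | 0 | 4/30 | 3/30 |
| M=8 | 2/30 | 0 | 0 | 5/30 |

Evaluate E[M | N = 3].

P(N = 3) = 11/30.
Σ M·P over the event = 3·(3/30) + 4·(3/30) + 8·(5/30) = 61/30.
E[M | N = 3] = (61/30) / (11/30) = 61/11.

61/11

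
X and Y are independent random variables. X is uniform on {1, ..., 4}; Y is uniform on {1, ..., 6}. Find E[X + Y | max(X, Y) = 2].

Outcomes with max(X, Y) = 2: (1,2), (2,1), (2,2), each with probability 1/24.
E[X + Y | max(X, Y) = 2] = (3 + 3 + 4) / 3 = 10/3.

10/3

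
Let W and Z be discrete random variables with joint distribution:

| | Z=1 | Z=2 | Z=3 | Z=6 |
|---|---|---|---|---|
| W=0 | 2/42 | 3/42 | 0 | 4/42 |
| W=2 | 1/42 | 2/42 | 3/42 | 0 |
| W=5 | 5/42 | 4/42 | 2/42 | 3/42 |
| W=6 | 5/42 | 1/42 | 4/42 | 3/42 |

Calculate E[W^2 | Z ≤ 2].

P(Z ≤ 2) = 23/42.
Σ W^2·P over the event = 0·(2/42) + 0·(3/42) + 4·(1/42) + 4·(2/42) + 25·(5/42) + 25·(4/42) + 36·(5/42) + 36·(1/42) = 151/14.
E[W^2 | Z ≤ 2] = (151/14) / (23/42) = 453/23.

453/23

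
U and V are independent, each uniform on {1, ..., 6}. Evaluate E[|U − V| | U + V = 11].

Outcomes with U + V = 11: (5,6), (6,5), each with probability 1/36.
E[|U − V| | U + V = 11] = (1 + 1) / 2 = 1.

1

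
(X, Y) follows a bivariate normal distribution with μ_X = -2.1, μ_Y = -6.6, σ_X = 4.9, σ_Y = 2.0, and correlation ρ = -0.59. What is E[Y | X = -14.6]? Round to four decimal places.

-3.5898

E[Y | X=x] = μ_Y + ρ(σ_Y/σ_X)(x − μ_X) for jointly normal variables.
E[Y | X=-14.6] = -6.6 + (-0.59)·(2.0/4.9)·(-14.6 − (-2.1)) = -6.6 + (-0.24082)·(-12.5) = -3.5898.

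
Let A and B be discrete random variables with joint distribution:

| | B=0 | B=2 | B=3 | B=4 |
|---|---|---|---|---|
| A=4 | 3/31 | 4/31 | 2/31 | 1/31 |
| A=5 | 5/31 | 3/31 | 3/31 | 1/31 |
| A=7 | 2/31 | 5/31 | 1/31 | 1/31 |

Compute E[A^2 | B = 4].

P(B = 4) = 3/31.
Σ A^2·P over the event = 16·(1/31) + 25·(1/31) + 49·(1/31) = 90/31.
E[A^2 | B = 4] = (90/31) / (3/31) = 30.

30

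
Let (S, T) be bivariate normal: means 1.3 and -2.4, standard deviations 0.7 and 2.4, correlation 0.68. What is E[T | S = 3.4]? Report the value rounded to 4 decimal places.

The regression of T on S has slope ρ·σ_T/σ_S and passes through (μ_S, μ_T).
E[T | S=3.4] = -2.4 + (0.68)·(2.4/0.7)·(3.4 − (1.3)) = -2.4 + (2.33143)·(2.1) = 2.4960.

2.4960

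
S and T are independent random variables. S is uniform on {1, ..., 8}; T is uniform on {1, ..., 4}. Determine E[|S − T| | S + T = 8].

3

Outcomes with S + T = 8: (4,4), (5,3), (6,2), (7,1), each with probability 1/32.
E[|S − T| | S + T = 8] = (0 + 2 + 4 + 6) / 4 = 3.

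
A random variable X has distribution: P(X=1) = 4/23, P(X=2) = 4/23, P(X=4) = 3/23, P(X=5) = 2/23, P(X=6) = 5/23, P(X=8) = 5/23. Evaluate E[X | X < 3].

3/2

P(X < 3) = 8/23.
Σ over the event: 1·4/23 + 2·4/23 = 12/23.
E[X | X < 3] = (12/23) / (8/23) = 3/2.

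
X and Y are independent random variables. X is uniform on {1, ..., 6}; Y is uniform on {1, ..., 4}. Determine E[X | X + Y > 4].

P(X + Y > 4) = 3/4.
Summing X·P(x,y) over outcomes with X + Y > 4 gives 37/12.
E[X | X + Y > 4] = (37/12) / (3/4) = 37/9.

37/9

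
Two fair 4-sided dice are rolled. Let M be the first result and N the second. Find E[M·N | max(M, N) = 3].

P(max(M, N) = 3) = 5/16.
Summing MN·P(x,y) over outcomes with max(M, N) = 3 gives 27/16.
E[M·N | max(M, N) = 3] = (27/16) / (5/16) = 27/5.

27/5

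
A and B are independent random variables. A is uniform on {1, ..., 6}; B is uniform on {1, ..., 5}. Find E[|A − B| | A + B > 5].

P(A + B > 5) = 2/3.
Summing |A−B|·P(x,y) over outcomes with A + B > 5 gives 41/30.
E[|A − B| | A + B > 5] = (41/30) / (2/3) = 41/20.

41/20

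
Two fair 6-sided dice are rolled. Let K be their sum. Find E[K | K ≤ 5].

4

P(K ≤ 5) = 5/18.
Σ over the event: 2·1/36 + 3·1/18 + 4·1/12 + 5·1/9 = 10/9.
E[K | K ≤ 5] = (10/9) / (5/18) = 4.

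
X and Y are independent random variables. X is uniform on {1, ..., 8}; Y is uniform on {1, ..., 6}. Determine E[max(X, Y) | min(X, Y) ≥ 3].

P(min(X, Y) ≥ 3) = 1/2.
Summing max(X,Y)·P(x,y) over outcomes with min(X, Y) ≥ 3 gives 71/24.
E[max(X, Y) | min(X, Y) ≥ 3] = (71/24) / (1/2) = 71/12.

71/12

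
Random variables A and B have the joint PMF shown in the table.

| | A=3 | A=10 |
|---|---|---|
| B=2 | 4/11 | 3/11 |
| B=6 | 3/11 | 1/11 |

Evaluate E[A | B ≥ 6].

P(B ≥ 6) = 4/11.
Σ A·P over the event = 3·(3/11) + 10·(1/11) = 19/11.
E[A | B ≥ 6] = (19/11) / (4/11) = 19/4.

19/4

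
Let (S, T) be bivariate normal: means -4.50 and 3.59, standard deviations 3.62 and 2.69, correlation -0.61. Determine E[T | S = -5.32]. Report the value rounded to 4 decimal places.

E[T | S=x] = μ_T + ρ(σ_T/σ_S)(x − μ_S) for jointly normal variables.
E[T | S=-5.32] = 3.59 + (-0.61)·(2.69/3.62)·(-5.32 − (-4.50)) = 3.59 + (-0.45329)·(-0.82) = 3.9617.

3.9617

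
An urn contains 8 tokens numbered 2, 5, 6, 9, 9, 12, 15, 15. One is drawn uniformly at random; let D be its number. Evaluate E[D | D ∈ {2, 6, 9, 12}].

38/5

P(D ∈ {2, 6, 9, 12}) = 5/8.
Σ over the event: 2·1/8 + 6·1/8 + 9·1/4 + 12·1/8 = 19/4.
E[D | D ∈ {2, 6, 9, 12}] = (19/4) / (5/8) = 38/5.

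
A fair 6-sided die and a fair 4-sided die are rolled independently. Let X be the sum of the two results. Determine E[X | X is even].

P(X is even) = 1/2.
Σ over the event: 2·1/24 + 4·1/8 + 6·1/6 + 8·1/8 + 10·1/24 = 3.
E[X | X is even] = (3) / (1/2) = 6.

6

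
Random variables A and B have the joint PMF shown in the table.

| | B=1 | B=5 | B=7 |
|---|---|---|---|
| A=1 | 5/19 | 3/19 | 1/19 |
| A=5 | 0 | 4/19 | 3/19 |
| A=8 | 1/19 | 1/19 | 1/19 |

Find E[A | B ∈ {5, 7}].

55/13

P(B ∈ {5, 7}) = 13/19.
Σ A·P over the event = 1·(3/19) + 1·(1/19) + 5·(4/19) + 5·(3/19) + 8·(1/19) + 8·(1/19) = 55/19.
E[A | B ∈ {5, 7}] = (55/19) / (13/19) = 55/13.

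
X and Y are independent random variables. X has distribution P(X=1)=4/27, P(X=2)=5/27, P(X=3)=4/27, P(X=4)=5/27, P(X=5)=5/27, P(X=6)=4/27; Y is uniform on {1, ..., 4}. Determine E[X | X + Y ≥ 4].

362/95

P(X + Y ≥ 4) = 95/108.
Summing X·P(x,y) over outcomes with X + Y ≥ 4 gives 181/54.
E[X | X + Y ≥ 4] = (181/54) / (95/108) = 362/95.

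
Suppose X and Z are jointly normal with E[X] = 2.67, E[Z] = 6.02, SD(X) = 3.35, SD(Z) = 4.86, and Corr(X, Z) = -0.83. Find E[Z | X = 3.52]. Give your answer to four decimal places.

4.9965

For a bivariate normal, E[Z | X=x] = μ_Z + ρ·(σ_Z/σ_X)·(x − μ_X).
E[Z | X=3.52] = 6.02 + (-0.83)·(4.86/3.35)·(3.52 − (2.67)) = 6.02 + (-1.2041)·(0.85) = 4.9965.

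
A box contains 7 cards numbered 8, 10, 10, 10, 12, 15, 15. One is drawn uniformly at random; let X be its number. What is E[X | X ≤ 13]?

P(X ≤ 13) = 5/7.
Σ over the event: 8·1/7 + 10·3/7 + 12·1/7 = 50/7.
E[X | X ≤ 13] = (50/7) / (5/7) = 10.

10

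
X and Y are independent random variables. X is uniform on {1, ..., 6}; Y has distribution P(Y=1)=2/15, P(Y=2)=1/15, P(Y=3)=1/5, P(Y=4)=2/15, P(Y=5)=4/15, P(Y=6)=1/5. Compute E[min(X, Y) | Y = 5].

P(Y = 5) = 4/15.
Summing min(X,Y)·P(x,y) over outcomes with Y = 5 gives 8/9.
E[min(X, Y) | Y = 5] = (8/9) / (4/15) = 10/3.

10/3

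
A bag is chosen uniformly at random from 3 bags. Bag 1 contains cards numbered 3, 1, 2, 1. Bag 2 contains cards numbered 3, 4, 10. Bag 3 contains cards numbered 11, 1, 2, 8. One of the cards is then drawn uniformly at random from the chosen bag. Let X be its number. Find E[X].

E[X | bag 1] = (3+1+2+1)/4 = 7/4.
E[X | bag 2] = (3+4+10)/3 = 17/3.
E[X | bag 3] = (11+1+2+8)/4 = 11/2.
E[X] = (1/3)·(7/4) + (1/3)·(17/3) + (1/3)·(11/2) = 155/36.

155/36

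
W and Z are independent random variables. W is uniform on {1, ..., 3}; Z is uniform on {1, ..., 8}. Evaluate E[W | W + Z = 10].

5/2

Outcomes with W + Z = 10: (2,8), (3,7), each with probability 1/24.
E[W | W + Z = 10] = (2 + 3) / 2 = 5/2.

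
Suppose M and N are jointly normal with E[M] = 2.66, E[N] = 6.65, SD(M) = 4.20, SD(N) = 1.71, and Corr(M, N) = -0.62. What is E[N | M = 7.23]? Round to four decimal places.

E[N | M=x] = μ_N + ρ(σ_N/σ_M)(x − μ_M) for jointly normal variables.
E[N | M=7.23] = 6.65 + (-0.62)·(1.71/4.20)·(7.23 − (2.66)) = 6.65 + (-0.25243)·(4.57) = 5.4964.

5.4964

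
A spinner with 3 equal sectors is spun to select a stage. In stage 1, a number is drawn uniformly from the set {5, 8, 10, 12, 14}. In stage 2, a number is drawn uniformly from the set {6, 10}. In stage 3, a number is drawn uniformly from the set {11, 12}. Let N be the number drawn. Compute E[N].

E[N | stage 1] = (5+8+10+12+14)/5 = 49/5.
E[N | stage 2] = (6+10)/2 = 8.
E[N | stage 3] = (11+12)/2 = 23/2.
E[N] = (1/3)·(49/5) + (1/3)·(8) + (1/3)·(23/2) = 293/30.

293/30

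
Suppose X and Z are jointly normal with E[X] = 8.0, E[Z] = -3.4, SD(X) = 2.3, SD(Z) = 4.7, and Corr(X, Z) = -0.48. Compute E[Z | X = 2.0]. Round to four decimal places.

E[Z | X=x] = μ_Z + ρ(σ_Z/σ_X)(x − μ_X) for jointly normal variables.
E[Z | X=2.0] = -3.4 + (-0.48)·(4.7/2.3)·(2.0 − (8.0)) = -3.4 + (-0.98087)·(-6) = 2.4852.

2.4852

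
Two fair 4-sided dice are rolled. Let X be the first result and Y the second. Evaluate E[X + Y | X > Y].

5

Outcomes with X > Y: (2,1), (3,1), (3,2), (4,1), (4,2), (4,3), each with probability 1/16.
E[X + Y | X > Y] = (3 + 4 + 5 + 5 + 6 + 7) / 6 = 5.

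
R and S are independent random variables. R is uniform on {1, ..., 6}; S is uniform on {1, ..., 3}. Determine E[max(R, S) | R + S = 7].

5

Outcomes with R + S = 7: (4,3), (5,2), (6,1), each with probability 1/18.
E[max(R, S) | R + S = 7] = (4 + 5 + 6) / 3 = 5.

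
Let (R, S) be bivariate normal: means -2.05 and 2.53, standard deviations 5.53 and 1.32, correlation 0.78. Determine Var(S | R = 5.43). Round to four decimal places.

0.6823

For a bivariate normal, Var(S | R=x) = σ_S²(1 − ρ²).
Var(S | R=5.43) = (1.32)²·(1 − (0.78)²) = 1.7424·0.3916 = 0.6823.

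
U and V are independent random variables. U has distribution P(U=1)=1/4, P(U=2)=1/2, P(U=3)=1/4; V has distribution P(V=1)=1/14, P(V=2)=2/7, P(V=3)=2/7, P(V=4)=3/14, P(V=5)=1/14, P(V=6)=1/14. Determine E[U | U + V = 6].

P(U + V = 6) = 11/56.
Summing U·P(x,y) over outcomes with U + V = 6 gives 25/56.
E[U | U + V = 6] = (25/56) / (11/56) = 25/11.

25/11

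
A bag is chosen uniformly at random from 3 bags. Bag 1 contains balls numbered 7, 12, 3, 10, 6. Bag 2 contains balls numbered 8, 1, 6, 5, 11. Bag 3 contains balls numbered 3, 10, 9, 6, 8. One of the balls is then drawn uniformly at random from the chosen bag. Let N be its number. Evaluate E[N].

E[N | bag 1] = (7+12+3+10+6)/5 = 38/5.
E[N | bag 2] = (8+1+6+5+11)/5 = 31/5.
E[N | bag 3] = (3+10+9+6+8)/5 = 36/5.
By the law of total expectation,
E[N] = (1/3)·(38/5) + (1/3)·(31/5) + (1/3)·(36/5) = 7.

7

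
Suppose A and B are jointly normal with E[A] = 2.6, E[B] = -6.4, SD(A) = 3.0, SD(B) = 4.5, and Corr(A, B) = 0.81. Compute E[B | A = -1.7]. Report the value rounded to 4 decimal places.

E[B | A=x] = μ_B + ρ(σ_B/σ_A)(x − μ_A) for jointly normal variables.
E[B | A=-1.7] = -6.4 + (0.81)·(4.5/3.0)·(-1.7 − (2.6)) = -6.4 + (1.215)·(-4.3) = -11.6245.

-11.6245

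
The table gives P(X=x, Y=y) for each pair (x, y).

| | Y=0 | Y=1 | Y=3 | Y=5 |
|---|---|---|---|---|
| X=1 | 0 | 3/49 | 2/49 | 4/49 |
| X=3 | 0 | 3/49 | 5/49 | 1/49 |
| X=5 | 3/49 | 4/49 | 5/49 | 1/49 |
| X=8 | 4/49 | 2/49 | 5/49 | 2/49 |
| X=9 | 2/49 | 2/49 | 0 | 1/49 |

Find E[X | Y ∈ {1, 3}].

148/31

P(Y ∈ {1, 3}) = 31/49.
Summing X·P(X=x,Y=y) over the conditioning event gives 148/49.
E[X | Y ∈ {1, 3}] = (148/49) / (31/49) = 148/31.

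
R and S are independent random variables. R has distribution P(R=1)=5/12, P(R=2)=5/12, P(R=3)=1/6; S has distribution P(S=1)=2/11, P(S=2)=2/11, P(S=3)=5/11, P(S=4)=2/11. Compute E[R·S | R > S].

28/9

P(R > S) = 3/22.
Summing RS·P(x,y) over outcomes with R > S gives 14/33.
E[R·S | R > S] = (14/33) / (3/22) = 28/9.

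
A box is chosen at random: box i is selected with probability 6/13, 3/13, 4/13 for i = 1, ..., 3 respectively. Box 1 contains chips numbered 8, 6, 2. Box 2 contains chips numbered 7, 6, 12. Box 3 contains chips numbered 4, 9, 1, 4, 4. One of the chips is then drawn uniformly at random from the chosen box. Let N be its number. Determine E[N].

373/65

E[N | box 1] = (8+6+2)/3 = 16/3.
E[N | box 2] = (7+6+12)/3 = 25/3.
E[N | box 3] = (4+9+1+4+4)/5 = 22/5.
E[N] = (6/13)·(16/3) + (3/13)·(25/3) + (4/13)·(22/5) = 373/65.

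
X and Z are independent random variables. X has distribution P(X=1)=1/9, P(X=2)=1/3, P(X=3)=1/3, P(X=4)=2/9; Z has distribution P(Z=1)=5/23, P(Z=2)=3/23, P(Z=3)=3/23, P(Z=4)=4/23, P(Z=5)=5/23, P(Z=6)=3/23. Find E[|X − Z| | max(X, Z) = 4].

P(max(X, Z) = 4) = 58/207.
Summing |X−Z|·P(x,y) over outcomes with max(X, Z) = 4 gives 32/69.
E[|X − Z| | max(X, Z) = 4] = (32/69) / (58/207) = 48/29.

48/29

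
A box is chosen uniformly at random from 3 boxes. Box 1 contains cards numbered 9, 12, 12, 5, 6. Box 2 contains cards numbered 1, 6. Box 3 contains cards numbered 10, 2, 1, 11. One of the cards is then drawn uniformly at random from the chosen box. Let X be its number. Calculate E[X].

61/10

E[X | box 1] = (9+12+12+5+6)/5 = 44/5.
E[X | box 2] = (1+6)/2 = 7/2.
E[X | box 3] = (10+2+1+11)/4 = 6.
By the law of total expectation,
E[X] = (1/3)·(44/5) + (1/3)·(7/2) + (1/3)·(6) = 61/10.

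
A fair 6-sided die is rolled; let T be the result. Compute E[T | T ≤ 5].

3

Given T ≤ 5, T is equally likely to be any of {1, 2, 3, 4, 5}.
E[T | T ≤ 5] = (1 + 2 + 3 + 4 + 5) / 5 = 3.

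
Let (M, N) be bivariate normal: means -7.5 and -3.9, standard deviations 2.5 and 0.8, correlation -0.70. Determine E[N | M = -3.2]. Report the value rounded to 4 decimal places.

-4.8632

For a bivariate normal, E[N | M=x] = μ_N + ρ·(σ_N/σ_M)·(x − μ_M).
E[N | M=-3.2] = -3.9 + (-0.70)·(0.8/2.5)·(-3.2 − (-7.5)) = -3.9 + (-0.224)·(4.3) = -4.8632.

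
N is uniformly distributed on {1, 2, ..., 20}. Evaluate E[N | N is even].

Given N is even, N is equally likely to be any of {2, 4, 6, 8, 10, 12, 14, 16, 18, 20}.
E[N | N is even] = (2 + 4 + 6 + 8 + 10 + 12 + 14 + 16 + 18 + 20) / 10 = 11.

11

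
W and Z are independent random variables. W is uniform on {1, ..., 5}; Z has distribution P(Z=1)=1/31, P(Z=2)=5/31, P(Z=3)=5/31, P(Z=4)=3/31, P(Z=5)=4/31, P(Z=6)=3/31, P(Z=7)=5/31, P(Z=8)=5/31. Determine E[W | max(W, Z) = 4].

P(max(W, Z) = 4) = 23/155.
Summing W·P(x,y) over outcomes with max(W, Z) = 4 gives 74/155.
E[W | max(W, Z) = 4] = (74/155) / (23/155) = 74/23.

74/23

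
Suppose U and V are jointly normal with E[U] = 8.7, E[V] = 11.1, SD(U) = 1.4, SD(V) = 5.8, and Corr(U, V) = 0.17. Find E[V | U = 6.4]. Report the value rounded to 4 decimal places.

The regression of V on U has slope ρ·σ_V/σ_U and passes through (μ_U, μ_V).
E[V | U=6.4] = 11.1 + (0.17)·(5.8/1.4)·(6.4 − (8.7)) = 11.1 + (0.70429)·(-2.3) = 9.4801.

9.4801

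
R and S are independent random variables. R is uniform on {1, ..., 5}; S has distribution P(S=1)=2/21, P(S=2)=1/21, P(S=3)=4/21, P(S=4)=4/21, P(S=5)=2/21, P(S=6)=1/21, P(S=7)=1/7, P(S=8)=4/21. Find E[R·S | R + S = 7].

11

P(R + S = 7) = 4/35.
Summing RS·P(x,y) over outcomes with R + S = 7 gives 44/35.
E[R·S | R + S = 7] = (44/35) / (4/35) = 11.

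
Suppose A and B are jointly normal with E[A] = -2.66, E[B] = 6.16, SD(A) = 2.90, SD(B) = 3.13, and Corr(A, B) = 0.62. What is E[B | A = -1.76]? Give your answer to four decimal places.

E[B | A=x] = μ_B + ρ(σ_B/σ_A)(x − μ_A) for jointly normal variables.
E[B | A=-1.76] = 6.16 + (0.62)·(3.13/2.90)·(-1.76 − (-2.66)) = 6.16 + (0.66917)·(0.9) = 6.7623.

6.7623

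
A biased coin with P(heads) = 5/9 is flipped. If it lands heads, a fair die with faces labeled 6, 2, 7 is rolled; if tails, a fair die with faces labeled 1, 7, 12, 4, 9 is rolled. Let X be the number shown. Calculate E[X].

257/45

E[X | heads] = (6+2+7)/3 = 5.
E[X | tails] = (1+7+12+4+9)/5 = 33/5.
By the law of total expectation,
E[X] = (5/9)·(5) + (4/9)·(33/5) = 257/45.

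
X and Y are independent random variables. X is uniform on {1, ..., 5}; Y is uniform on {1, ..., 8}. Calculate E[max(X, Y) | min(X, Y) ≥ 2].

75/14

P(min(X, Y) ≥ 2) = 7/10.
Summing max(X,Y)·P(x,y) over outcomes with min(X, Y) ≥ 2 gives 15/4.
E[max(X, Y) | min(X, Y) ≥ 2] = (15/4) / (7/10) = 75/14.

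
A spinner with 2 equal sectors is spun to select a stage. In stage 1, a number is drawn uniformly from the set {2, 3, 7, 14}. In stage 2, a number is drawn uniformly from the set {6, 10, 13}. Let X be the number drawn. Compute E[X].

E[X | stage 1] = (2+3+7+14)/4 = 13/2.
E[X | stage 2] = (6+10+13)/3 = 29/3.
By the law of total expectation,
E[X] = (1/2)·(13/2) + (1/2)·(29/3) = 97/12.

97/12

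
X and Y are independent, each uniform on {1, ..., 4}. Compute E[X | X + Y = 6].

3

Outcomes with X + Y = 6: (2,4), (3,3), (4,2), each with probability 1/16.
E[X | X + Y = 6] = (2 + 3 + 4) / 3 = 3.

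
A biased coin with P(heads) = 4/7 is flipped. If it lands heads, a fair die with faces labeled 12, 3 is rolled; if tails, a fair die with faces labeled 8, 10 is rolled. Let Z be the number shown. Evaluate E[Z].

57/7

E[Z | heads] = (12+3)/2 = 15/2.
E[Z | tails] = (8+10)/2 = 9.
By the law of total expectation,
E[Z] = (4/7)·(15/2) + (3/7)·(9) = 57/7.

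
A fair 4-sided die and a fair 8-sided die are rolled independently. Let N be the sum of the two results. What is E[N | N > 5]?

P(N > 5) = 11/16.
Σ over the event: 6·1/8 + 7·1/8 + 8·1/8 + 9·1/8 + 10·3/32 + 11·1/16 + 12·1/32 = 23/4.
E[N | N > 5] = (23/4) / (11/16) = 92/11.

92/11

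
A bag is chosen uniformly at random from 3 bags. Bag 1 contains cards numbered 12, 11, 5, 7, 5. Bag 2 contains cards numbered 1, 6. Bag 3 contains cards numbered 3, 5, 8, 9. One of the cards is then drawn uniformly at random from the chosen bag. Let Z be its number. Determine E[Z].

E[Z | bag 1] = (12+11+5+7+5)/5 = 8.
E[Z | bag 2] = (1+6)/2 = 7/2.
E[Z | bag 3] = (3+5+8+9)/4 = 25/4.
E[Z] = (1/3)·(8) + (1/3)·(7/2) + (1/3)·(25/4) = 71/12.

71/12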